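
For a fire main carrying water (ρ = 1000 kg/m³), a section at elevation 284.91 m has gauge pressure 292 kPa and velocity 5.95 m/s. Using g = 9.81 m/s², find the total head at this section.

Pressure head ψ = P/(ρg) = 292×1000 / (1000 × 9.81) = 29.77 m.
Velocity head = v²/(2g) = 5.95² / (2 × 9.81) = 1.804 m.
h = z + ψ + v²/(2g) = 284.91 + 29.77 + 1.804 = 316.48 m.

h ≈ 316.48 m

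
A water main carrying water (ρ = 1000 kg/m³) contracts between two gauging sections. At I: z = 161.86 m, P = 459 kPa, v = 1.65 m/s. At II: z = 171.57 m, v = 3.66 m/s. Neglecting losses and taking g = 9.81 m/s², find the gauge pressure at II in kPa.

P₂ ≈ 358 kPa

Pressure head at I: ψ₁ = P₁/(ρg) = 459×1000 / (1000 × 9.81) = 46.79 m.
Velocity heads: v₁²/2g = 1.65²/19.62 = 0.139 m; v₂²/2g = 3.66²/19.62 = 0.683 m.
Total head H = z₁ + ψ₁ + v₁²/2g = 161.86 + 46.79 + 0.139 = 208.79 m.
ψ₂ = H − z₂ − v₂²/2g = 208.79 − 171.57 − 0.683 = 36.54 m.
P₂ = ρgψ₂ = 1000 × 9.81 × 36.54 ≈ 358 kPa.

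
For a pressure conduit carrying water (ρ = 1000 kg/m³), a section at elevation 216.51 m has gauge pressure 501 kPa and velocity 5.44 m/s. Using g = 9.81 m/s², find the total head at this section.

Pressure head ψ = P/(ρg) = 501×1000 / (1000 × 9.81) = 51.07 m.
Velocity head = v²/(2g) = 5.44² / (2 × 9.81) = 1.508 m.
h = z + ψ + v²/(2g) = 216.51 + 51.07 + 1.508 = 269.09 m.

h ≈ 269.09 m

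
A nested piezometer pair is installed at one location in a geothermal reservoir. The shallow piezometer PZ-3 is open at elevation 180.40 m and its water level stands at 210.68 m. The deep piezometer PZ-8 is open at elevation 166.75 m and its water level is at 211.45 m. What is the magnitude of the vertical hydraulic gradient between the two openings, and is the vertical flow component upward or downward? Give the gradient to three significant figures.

|i_v| ≈ 0.0564; vertical flow is upward

Total head at PZ-3: h = 210.68 m (water level in the standpipe).
Total head at PZ-8: h = 211.45 m.
Δh = h(PZ-3) − h(PZ-8) = 210.68 − 211.45 = -0.77 m.
Vertical separation Δz = 180.40 − 166.75 = 13.65 m.
|i_v| = |Δh| / Δz = 0.77 / 13.65 = 0.0564.
Head is higher in the deep piezometer, so vertical flow is upward (discharge condition).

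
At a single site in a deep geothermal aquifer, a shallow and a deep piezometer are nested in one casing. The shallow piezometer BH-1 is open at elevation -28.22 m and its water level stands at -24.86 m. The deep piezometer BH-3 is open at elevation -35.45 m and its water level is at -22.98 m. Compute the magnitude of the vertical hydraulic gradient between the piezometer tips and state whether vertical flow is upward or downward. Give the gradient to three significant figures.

|i_v| ≈ 0.260; vertical flow is upward

Total head at BH-1: h = -24.86 m (water level in the standpipe).
Total head at BH-3: h = -22.98 m.
Δh = h(BH-1) − h(BH-3) = -24.86 − (-22.98) = -1.88 m.
Vertical separation Δz = -28.22 − (-35.45) = 7.23 m.
|i_v| = |Δh| / Δz = 1.88 / 7.23 = 0.260.
Head is higher in the deep piezometer, so vertical flow is upward (discharge condition).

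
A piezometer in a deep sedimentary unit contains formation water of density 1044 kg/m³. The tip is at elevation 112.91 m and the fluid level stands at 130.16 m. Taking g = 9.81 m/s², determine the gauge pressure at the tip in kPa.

Pressure head ψ = h − z = 130.16 − 112.91 = 17.25 m.
P = ρgψ = 1044 × 9.81 × 17.25 = 176668 Pa ≈ 177 kPa.

P ≈ 177 kPa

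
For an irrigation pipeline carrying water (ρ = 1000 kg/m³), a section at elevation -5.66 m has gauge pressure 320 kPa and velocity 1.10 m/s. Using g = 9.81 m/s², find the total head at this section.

h ≈ 27.02 m

Pressure head ψ = P/(ρg) = 320×1000 / (1000 × 9.81) = 32.62 m.
Velocity head = v²/(2g) = 1.10² / (2 × 9.81) = 0.062 m.
h = z + ψ + v²/(2g) = -5.66 + 32.62 + 0.062 = 27.02 m.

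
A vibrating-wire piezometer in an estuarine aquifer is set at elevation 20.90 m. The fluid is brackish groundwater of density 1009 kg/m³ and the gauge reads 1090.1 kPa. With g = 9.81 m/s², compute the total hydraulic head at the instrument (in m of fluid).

ψ = P/(ρg) = 1090.1×1000 / (1009 × 9.81) = 110.13 m.
h = z + ψ = 20.90 + 110.13 = 131.03 m.

h ≈ 131.03 m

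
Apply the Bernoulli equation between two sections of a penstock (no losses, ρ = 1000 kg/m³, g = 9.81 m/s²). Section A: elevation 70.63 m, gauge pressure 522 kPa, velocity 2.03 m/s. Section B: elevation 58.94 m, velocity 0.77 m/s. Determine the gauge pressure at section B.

P₂ ≈ 638 kPa

Pressure head at A: ψ₁ = P₁/(ρg) = 522×1000 / (1000 × 9.81) = 53.21 m.
Velocity heads: v₁²/2g = 2.03²/19.62 = 0.210 m; v₂²/2g = 0.77²/19.62 = 0.030 m.
Total head H = z₁ + ψ₁ + v₁²/2g = 70.63 + 53.21 + 0.210 = 124.05 m.
ψ₂ = H − z₂ − v₂²/2g = 124.05 − 58.94 − 0.030 = 65.08 m.
P₂ = ρgψ₂ = 1000 × 9.81 × 65.08 ≈ 638 kPa.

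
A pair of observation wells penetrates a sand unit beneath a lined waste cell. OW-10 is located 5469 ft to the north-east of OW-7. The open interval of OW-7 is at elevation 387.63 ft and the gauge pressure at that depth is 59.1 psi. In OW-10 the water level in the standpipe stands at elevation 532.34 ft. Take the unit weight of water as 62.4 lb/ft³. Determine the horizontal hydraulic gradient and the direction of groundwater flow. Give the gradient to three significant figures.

i ≈ 0.00152; groundwater flows toward the south-west

Pressure head at OW-7: ψ = 144·P/γ = 144 × 59.1 / 62.4 = 136.38 ft.
Total head at OW-7: h = z + ψ = 387.63 + 136.38 = 524.01 ft.
Total head at OW-10: h = 532.34 ft (water level in the piezometer is the total head).
Head difference: h(OW-7) − h(OW-10) = 524.01 − 532.34 = -8.33 ft.
Hydraulic gradient: i = |Δh| / L = 8.33 / 5469 = 0.00152.
Flow is from higher to lower head: from OW-10 toward OW-7, i.e. toward the south-west.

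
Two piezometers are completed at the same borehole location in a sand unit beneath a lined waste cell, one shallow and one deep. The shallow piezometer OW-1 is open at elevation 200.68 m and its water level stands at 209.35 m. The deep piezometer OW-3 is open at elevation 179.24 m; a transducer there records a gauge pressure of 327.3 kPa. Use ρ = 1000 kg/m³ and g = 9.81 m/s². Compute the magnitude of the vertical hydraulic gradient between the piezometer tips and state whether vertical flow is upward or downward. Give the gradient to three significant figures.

Total head at OW-1: h = 209.35 m (water level in the standpipe).
Pressure head at OW-3: ψ = P/(ρg) = 327.3×1000 / (1000 × 9.81) = 33.36 m.
Total head at OW-3: h = z + ψ = 179.24 + 33.36 = 212.60 m.
Δh = h(OW-1) − h(OW-3) = 209.35 − 212.60 = -3.25 m.
Vertical separation Δz = 200.68 − 179.24 = 21.44 m.
|i_v| = |Δh| / Δz = 3.25 / 21.44 = 0.152.
Head is higher in the deep piezometer, so vertical flow is upward (discharge condition).

|i_v| ≈ 0.152; vertical flow is upward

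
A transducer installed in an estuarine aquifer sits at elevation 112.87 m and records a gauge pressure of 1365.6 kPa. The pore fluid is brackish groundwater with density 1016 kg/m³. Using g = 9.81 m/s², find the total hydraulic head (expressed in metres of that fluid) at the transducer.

h ≈ 249.88 m

ψ = P/(ρg) = 1365.6×1000 / (1016 × 9.81) = 137.01 m.
h = z + ψ = 112.87 + 137.01 = 249.88 m.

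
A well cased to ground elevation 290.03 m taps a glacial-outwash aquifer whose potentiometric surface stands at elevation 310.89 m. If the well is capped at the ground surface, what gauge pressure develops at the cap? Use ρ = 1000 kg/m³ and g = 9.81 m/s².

Head above the cap: Δh = 310.89 − 290.03 = 20.86 m.
P = ρgΔh = 1000 × 9.81 × 20.86 = 204637 Pa ≈ 205 kPa.

P ≈ 205 kPa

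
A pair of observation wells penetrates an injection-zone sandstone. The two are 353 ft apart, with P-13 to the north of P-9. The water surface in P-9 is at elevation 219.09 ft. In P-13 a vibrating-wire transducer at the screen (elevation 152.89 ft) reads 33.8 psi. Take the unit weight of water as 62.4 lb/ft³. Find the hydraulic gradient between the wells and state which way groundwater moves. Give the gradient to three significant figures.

i ≈ 0.0334; groundwater flows toward the south

Total head at P-9: h = 219.09 ft (water level in the piezometer is the total head).
Pressure head at P-13: ψ = 144·P/γ = 144 × 33.8 / 62.4 = 78.00 ft.
Total head at P-13: h = z + ψ = 152.89 + 78.00 = 230.89 ft.
Head difference: h(P-9) − h(P-13) = 219.09 − 230.89 = -11.80 ft.
Hydraulic gradient: i = |Δh| / L = 11.80 / 353 = 0.0334.
Flow is from higher to lower head: from P-13 toward P-9, i.e. toward the south.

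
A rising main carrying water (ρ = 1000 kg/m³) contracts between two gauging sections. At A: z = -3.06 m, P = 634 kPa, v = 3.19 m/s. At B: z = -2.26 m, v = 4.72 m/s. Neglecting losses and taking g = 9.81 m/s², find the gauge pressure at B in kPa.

P₂ ≈ 620 kPa

Pressure head at A: ψ₁ = P₁/(ρg) = 634×1000 / (1000 × 9.81) = 64.63 m.
Velocity heads: v₁²/2g = 3.19²/19.62 = 0.519 m; v₂²/2g = 4.72²/19.62 = 1.135 m.
Total head H = z₁ + ψ₁ + v₁²/2g = -3.06 + 64.63 + 0.519 = 62.09 m.
ψ₂ = H − z₂ − v₂²/2g = 62.09 − (-2.26) − 1.135 = 63.22 m.
P₂ = ρgψ₂ = 1000 × 9.81 × 63.22 ≈ 620 kPa.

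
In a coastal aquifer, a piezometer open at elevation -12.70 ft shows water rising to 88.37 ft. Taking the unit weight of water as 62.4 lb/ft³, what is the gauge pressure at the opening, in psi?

P ≈ 43.8 psi

Pressure head ψ = h − z = 88.37 − (-12.70) = 101.07 ft.
P = γ·ψ / 144 = 62.4 × 101.07 / 144 = 43.8 psi.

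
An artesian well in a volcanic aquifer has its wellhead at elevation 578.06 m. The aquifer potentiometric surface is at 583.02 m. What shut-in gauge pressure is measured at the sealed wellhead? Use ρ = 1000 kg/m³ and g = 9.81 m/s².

Head above the cap: Δh = 583.02 − 578.06 = 4.96 m.
P = ρgΔh = 1000 × 9.81 × 4.96 = 48658 Pa ≈ 48.7 kPa.

P ≈ 48.7 kPa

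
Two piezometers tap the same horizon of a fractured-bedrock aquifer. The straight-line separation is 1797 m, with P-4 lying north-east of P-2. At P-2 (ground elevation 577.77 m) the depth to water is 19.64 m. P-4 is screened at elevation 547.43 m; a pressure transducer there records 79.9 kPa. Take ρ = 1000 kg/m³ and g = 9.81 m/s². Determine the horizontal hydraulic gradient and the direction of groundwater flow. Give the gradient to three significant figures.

i ≈ 0.00142; groundwater flows toward the north-east

Total head at P-2: h = 577.77 − 19.64 = 558.13 m.
Pressure head at P-4: ψ = P/(ρg) = 79.9×1000 / (1000 × 9.81) = 8.14 m.
Total head at P-4: h = z + ψ = 547.43 + 8.14 = 555.57 m.
Head difference: h(P-2) − h(P-4) = 558.13 − 555.57 = 2.56 m.
Hydraulic gradient: i = |Δh| / L = 2.56 / 1797 = 0.00142.
Flow is from higher to lower head: from P-2 toward P-4, i.e. toward the north-east.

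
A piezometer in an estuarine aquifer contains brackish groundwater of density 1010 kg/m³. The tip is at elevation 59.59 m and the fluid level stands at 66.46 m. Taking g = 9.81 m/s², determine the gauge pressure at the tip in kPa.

Pressure head ψ = h − z = 66.46 − 59.59 = 6.87 m.
P = ρgψ = 1010 × 9.81 × 6.87 = 68069 Pa ≈ 68.1 kPa.

P ≈ 68.1 kPa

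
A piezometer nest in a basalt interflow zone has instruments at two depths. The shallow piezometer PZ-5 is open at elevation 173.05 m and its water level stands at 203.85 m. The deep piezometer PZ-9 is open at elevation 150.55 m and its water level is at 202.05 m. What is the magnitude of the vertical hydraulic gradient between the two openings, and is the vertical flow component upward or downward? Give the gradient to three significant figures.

Total head at PZ-5: h = 203.85 m (water level in the standpipe).
Total head at PZ-9: h = 202.05 m.
Δh = h(PZ-5) − h(PZ-9) = 203.85 − 202.05 = 1.80 m.
Vertical separation Δz = 173.05 − 150.55 = 22.50 m.
|i_v| = |Δh| / Δz = 1.80 / 22.50 = 0.0800.
Head is higher in the shallow piezometer, so vertical flow is downward (recharge condition).

|i_v| ≈ 0.0800; vertical flow is downward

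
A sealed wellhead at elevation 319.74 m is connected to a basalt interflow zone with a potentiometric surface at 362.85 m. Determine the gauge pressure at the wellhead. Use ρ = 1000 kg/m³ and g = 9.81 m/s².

Head above the cap: Δh = 362.85 − 319.74 = 43.11 m.
P = ρgΔh = 1000 × 9.81 × 43.11 = 422909 Pa ≈ 423 kPa.

P ≈ 423 kPa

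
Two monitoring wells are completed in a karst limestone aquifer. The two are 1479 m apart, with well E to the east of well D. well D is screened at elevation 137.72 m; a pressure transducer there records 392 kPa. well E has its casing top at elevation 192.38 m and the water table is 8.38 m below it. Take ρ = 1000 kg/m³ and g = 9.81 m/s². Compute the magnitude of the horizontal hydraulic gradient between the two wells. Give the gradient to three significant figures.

Pressure head at well D: ψ = P/(ρg) = 392×1000 / (1000 × 9.81) = 39.96 m.
Total head at well D: h = z + ψ = 137.72 + 39.96 = 177.68 m.
Total head at well E: h = 192.38 − 8.38 = 184.00 m.
Head difference: h(well D) − h(well E) = 177.68 − 184.00 = -6.32 m.
Hydraulic gradient: i = |Δh| / L = 6.32 / 1479 = 0.00427.

i ≈ 0.00427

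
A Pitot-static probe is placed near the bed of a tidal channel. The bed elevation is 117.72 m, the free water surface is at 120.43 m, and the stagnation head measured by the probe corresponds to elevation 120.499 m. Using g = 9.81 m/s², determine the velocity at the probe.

Near the bed, under hydrostatic conditions, the piezometric head (z + ψ) equals the free-surface elevation, 120.43 m.
Velocity head = total − piezometric = 120.499 − 120.43 = 0.069 m.
v = √(2g·h_v) = √(2 × 9.81 × 0.069) = 1.16 m/s.

v ≈ 1.16 m/s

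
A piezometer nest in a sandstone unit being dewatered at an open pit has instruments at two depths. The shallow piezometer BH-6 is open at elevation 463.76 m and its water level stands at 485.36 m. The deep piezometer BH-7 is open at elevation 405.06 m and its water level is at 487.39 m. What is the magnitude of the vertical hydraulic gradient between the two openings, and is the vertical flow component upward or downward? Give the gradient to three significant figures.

Total head at BH-6: h = 485.36 m (water level in the standpipe).
Total head at BH-7: h = 487.39 m.
Δh = h(BH-6) − h(BH-7) = 485.36 − 487.39 = -2.03 m.
Vertical separation Δz = 463.76 − 405.06 = 58.70 m.
|i_v| = |Δh| / Δz = 2.03 / 58.70 = 0.0346.
Head is higher in the deep piezometer, so vertical flow is upward (discharge condition).

|i_v| ≈ 0.0346; vertical flow is upward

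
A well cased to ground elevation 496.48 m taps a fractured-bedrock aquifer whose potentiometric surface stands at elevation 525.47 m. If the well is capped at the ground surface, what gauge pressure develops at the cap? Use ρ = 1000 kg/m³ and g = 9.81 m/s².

Head above the cap: Δh = 525.47 − 496.48 = 28.99 m.
P = ρgΔh = 1000 × 9.81 × 28.99 = 284392 Pa ≈ 284 kPa.

P ≈ 284 kPa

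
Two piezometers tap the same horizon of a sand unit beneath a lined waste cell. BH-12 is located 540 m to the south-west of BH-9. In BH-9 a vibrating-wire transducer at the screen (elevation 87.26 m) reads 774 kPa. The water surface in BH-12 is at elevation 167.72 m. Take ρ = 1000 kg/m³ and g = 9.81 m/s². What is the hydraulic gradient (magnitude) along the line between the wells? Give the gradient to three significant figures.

Pressure head at BH-9: ψ = P/(ρg) = 774×1000 / (1000 × 9.81) = 78.90 m.
Total head at BH-9: h = z + ψ = 87.26 + 78.90 = 166.16 m.
Total head at BH-12: h = 167.72 m (water level in the piezometer is the total head).
Head difference: h(BH-9) − h(BH-12) = 166.16 − 167.72 = -1.56 m.
Hydraulic gradient: i = |Δh| / L = 1.56 / 540 = 0.00289.

i ≈ 0.00289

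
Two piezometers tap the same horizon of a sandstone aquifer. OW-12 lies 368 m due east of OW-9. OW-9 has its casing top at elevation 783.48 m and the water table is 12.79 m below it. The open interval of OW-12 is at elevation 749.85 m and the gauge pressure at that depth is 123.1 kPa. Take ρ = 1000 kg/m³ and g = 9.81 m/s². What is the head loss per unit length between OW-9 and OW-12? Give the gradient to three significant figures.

Total head at OW-9: h = 783.48 − 12.79 = 770.69 m.
Pressure head at OW-12: ψ = P/(ρg) = 123.1×1000 / (1000 × 9.81) = 12.55 m.
Total head at OW-12: h = z + ψ = 749.85 + 12.55 = 762.40 m.
Head difference: h(OW-9) − h(OW-12) = 770.69 − 762.40 = 8.29 m.
Hydraulic gradient: i = |Δh| / L = 8.29 / 368 = 0.0225.

i ≈ 0.0225 m/m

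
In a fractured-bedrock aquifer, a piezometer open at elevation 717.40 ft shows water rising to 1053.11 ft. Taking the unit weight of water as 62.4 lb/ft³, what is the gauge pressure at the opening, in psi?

Pressure head ψ = h − z = 1053.11 − 717.40 = 335.71 ft.
P = γ·ψ / 144 = 62.4 × 335.71 / 144 = 145 psi.

P ≈ 145 psi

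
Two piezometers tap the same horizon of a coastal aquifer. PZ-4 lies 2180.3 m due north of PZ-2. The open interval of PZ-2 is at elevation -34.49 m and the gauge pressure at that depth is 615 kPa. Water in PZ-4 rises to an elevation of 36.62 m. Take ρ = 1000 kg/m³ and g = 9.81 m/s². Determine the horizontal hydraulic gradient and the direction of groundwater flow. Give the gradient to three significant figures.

i ≈ 0.00386; groundwater flows toward the south

Pressure head at PZ-2: ψ = P/(ρg) = 615×1000 / (1000 × 9.81) = 62.69 m.
Total head at PZ-2: h = z + ψ = -34.49 + 62.69 = 28.20 m.
Total head at PZ-4: h = 36.62 m (water level in the piezometer is the total head).
Head difference: h(PZ-2) − h(PZ-4) = 28.20 − 36.62 = -8.42 m.
Hydraulic gradient: i = |Δh| / L = 8.42 / 2180.3 = 0.00386.
Flow is from higher to lower head: from PZ-4 toward PZ-2, i.e. toward the south.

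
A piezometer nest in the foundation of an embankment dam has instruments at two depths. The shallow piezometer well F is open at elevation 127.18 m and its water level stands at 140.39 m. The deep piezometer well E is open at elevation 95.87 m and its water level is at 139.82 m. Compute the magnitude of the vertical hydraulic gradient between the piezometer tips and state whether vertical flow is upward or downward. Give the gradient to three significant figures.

|i_v| ≈ 0.0182; vertical flow is downward

Total head at well F: h = 140.39 m (water level in the standpipe).
Total head at well E: h = 139.82 m.
Δh = h(well F) − h(well E) = 140.39 − 139.82 = 0.57 m.
Vertical separation Δz = 127.18 − 95.87 = 31.31 m.
|i_v| = |Δh| / Δz = 0.57 / 31.31 = 0.0182.
Head is higher in the shallow piezometer, so vertical flow is downward (recharge condition).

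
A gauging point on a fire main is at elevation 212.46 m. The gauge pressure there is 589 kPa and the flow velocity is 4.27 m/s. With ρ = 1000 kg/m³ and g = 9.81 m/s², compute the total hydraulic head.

h ≈ 273.43 m

Pressure head ψ = P/(ρg) = 589×1000 / (1000 × 9.81) = 60.04 m.
Velocity head = v²/(2g) = 4.27² / (2 × 9.81) = 0.929 m.
h = z + ψ + v²/(2g) = 212.46 + 60.04 + 0.929 = 273.43 m.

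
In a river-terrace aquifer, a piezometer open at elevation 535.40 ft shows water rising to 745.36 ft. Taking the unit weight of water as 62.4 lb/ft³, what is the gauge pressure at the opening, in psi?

P ≈ 91.0 psi

Pressure head ψ = h − z = 745.36 − 535.40 = 209.96 ft.
P = γ·ψ / 144 = 62.4 × 209.96 / 144 = 91.0 psi.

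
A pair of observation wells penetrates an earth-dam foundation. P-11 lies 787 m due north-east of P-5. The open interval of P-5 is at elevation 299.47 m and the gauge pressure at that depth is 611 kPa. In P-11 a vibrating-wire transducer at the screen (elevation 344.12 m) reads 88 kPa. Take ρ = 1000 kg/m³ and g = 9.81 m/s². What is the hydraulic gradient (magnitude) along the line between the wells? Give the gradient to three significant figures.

Pressure head at P-5: ψ = P/(ρg) = 611×1000 / (1000 × 9.81) = 62.28 m.
Total head at P-5: h = z + ψ = 299.47 + 62.28 = 361.75 m.
Pressure head at P-11: ψ = P/(ρg) = 88×1000 / (1000 × 9.81) = 8.97 m.
Total head at P-11: h = z + ψ = 344.12 + 8.97 = 353.09 m.
Head difference: h(P-5) − h(P-11) = 361.75 − 353.09 = 8.66 m.
Hydraulic gradient: i = |Δh| / L = 8.66 / 787 = 0.0110.

i ≈ 0.0110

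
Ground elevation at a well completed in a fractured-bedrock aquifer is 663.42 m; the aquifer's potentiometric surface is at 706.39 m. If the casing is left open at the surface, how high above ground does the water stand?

≈ 42.97 m above ground

Water rises to the potentiometric surface, so the rise above ground = 706.39 − 663.42 = 42.97 m.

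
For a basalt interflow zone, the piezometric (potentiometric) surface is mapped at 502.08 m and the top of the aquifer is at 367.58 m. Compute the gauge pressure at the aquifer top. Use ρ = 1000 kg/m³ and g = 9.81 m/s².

P ≈ 1320 kPa

Pressure head at the aquifer top: ψ = h − z = 502.08 − 367.58 = 134.50 m.
P = ρgψ = 1000 × 9.81 × 134.50 = 1319445 Pa ≈ 1320 kPa.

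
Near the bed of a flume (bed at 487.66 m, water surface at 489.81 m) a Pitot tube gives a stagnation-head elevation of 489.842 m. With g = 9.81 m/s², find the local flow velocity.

Near the bed, under hydrostatic conditions, the piezometric head (z + ψ) equals the free-surface elevation, 489.81 m.
Velocity head = total − piezometric = 489.842 − 489.81 = 0.032 m.
v = √(2g·h_v) = √(2 × 9.81 × 0.032) = 0.792 m/s.

v ≈ 0.792 m/s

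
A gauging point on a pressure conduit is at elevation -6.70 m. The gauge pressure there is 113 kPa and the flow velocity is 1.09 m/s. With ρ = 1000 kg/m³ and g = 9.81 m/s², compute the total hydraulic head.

Pressure head ψ = P/(ρg) = 113×1000 / (1000 × 9.81) = 11.52 m.
Velocity head = v²/(2g) = 1.09² / (2 × 9.81) = 0.061 m.
h = z + ψ + v²/(2g) = -6.70 + 11.52 + 0.061 = 4.88 m.

h ≈ 4.88 m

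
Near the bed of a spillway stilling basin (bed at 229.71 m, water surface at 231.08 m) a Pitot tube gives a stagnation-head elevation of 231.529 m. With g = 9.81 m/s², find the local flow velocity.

Near the bed, under hydrostatic conditions, the piezometric head (z + ψ) equals the free-surface elevation, 231.08 m.
Velocity head = total − piezometric = 231.529 − 231.08 = 0.449 m.
v = √(2g·h_v) = √(2 × 9.81 × 0.449) = 2.97 m/s.

v ≈ 2.97 m/s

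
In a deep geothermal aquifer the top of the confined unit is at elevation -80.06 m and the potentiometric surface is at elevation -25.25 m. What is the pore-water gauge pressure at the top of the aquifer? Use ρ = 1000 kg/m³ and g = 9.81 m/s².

Pressure head at the aquifer top: ψ = h − z = -25.25 − (-80.06) = 54.81 m.
P = ρgψ = 1000 × 9.81 × 54.81 = 537686 Pa ≈ 538 kPa.

P ≈ 538 kPa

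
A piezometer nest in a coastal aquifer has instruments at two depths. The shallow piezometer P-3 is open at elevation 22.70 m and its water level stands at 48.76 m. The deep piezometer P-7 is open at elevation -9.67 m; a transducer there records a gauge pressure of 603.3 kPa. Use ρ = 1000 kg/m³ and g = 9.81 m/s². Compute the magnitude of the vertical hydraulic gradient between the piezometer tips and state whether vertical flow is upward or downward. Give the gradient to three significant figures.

Total head at P-3: h = 48.76 m (water level in the standpipe).
Pressure head at P-7: ψ = P/(ρg) = 603.3×1000 / (1000 × 9.81) = 61.50 m.
Total head at P-7: h = z + ψ = -9.67 + 61.50 = 51.83 m.
Δh = h(P-3) − h(P-7) = 48.76 − 51.83 = -3.07 m.
Vertical separation Δz = 22.70 − (-9.67) = 32.37 m.
|i_v| = |Δh| / Δz = 3.07 / 32.37 = 0.0948.
Head is higher in the deep piezometer, so vertical flow is upward (discharge condition).

|i_v| ≈ 0.0948; vertical flow is upward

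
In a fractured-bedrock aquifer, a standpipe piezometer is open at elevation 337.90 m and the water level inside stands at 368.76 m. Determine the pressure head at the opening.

ψ ≈ 30.86 m

Total head h = 368.76 m (the water-surface elevation in the piezometer).
Pressure head ψ = h − z = 368.76 − 337.90 = 30.86 m.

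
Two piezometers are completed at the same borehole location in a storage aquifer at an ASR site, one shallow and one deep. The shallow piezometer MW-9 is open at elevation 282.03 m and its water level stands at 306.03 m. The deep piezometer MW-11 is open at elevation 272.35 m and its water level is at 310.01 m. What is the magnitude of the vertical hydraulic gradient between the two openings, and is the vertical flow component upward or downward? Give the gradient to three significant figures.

Total head at MW-9: h = 306.03 m (water level in the standpipe).
Total head at MW-11: h = 310.01 m.
Δh = h(MW-9) − h(MW-11) = 306.03 − 310.01 = -3.98 m.
Vertical separation Δz = 282.03 − 272.35 = 9.68 m.
|i_v| = |Δh| / Δz = 3.98 / 9.68 = 0.411.
Head is higher in the deep piezometer, so vertical flow is upward (discharge condition).

|i_v| ≈ 0.411; vertical flow is upward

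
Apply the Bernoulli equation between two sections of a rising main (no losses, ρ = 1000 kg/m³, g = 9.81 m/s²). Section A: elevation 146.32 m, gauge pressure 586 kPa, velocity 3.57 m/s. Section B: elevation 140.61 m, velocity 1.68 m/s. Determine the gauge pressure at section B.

Pressure head at A: ψ₁ = P₁/(ρg) = 586×1000 / (1000 × 9.81) = 59.73 m.
Velocity heads: v₁²/2g = 3.57²/19.62 = 0.650 m; v₂²/2g = 1.68²/19.62 = 0.144 m.
Total head H = z₁ + ψ₁ + v₁²/2g = 146.32 + 59.73 + 0.650 = 206.70 m.
ψ₂ = H − z₂ − v₂²/2g = 206.70 − 140.61 − 0.144 = 65.95 m.
P₂ = ρgψ₂ = 1000 × 9.81 × 65.95 ≈ 647 kPa.

P₂ ≈ 647 kPa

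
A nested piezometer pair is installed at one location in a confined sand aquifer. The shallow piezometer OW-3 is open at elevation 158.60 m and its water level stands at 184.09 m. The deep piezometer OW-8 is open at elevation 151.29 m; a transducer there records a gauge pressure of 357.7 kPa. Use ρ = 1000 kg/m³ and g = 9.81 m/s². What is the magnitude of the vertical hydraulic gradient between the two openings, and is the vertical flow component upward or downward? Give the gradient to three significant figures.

Total head at OW-3: h = 184.09 m (water level in the standpipe).
Pressure head at OW-8: ψ = P/(ρg) = 357.7×1000 / (1000 × 9.81) = 36.46 m.
Total head at OW-8: h = z + ψ = 151.29 + 36.46 = 187.75 m.
Δh = h(OW-3) − h(OW-8) = 184.09 − 187.75 = -3.66 m.
Vertical separation Δz = 158.60 − 151.29 = 7.31 m.
|i_v| = |Δh| / Δz = 3.66 / 7.31 = 0.501.
Head is higher in the deep piezometer, so vertical flow is upward (discharge condition).

|i_v| ≈ 0.501; vertical flow is upward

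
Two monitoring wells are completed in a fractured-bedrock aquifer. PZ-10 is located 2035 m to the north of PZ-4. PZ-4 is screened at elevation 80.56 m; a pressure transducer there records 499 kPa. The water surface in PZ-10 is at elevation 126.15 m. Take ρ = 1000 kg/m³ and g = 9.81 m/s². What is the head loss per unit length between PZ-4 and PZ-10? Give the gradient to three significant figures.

i ≈ 0.00259 m/m

Pressure head at PZ-4: ψ = P/(ρg) = 499×1000 / (1000 × 9.81) = 50.87 m.
Total head at PZ-4: h = z + ψ = 80.56 + 50.87 = 131.43 m.
Total head at PZ-10: h = 126.15 m (water level in the piezometer is the total head).
Head difference: h(PZ-4) − h(PZ-10) = 131.43 − 126.15 = 5.28 m.
Hydraulic gradient: i = |Δh| / L = 5.28 / 2035 = 0.00259.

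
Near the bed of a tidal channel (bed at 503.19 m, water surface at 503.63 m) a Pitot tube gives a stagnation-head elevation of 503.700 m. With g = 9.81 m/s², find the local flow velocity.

Near the bed, under hydrostatic conditions, the piezometric head (z + ψ) equals the free-surface elevation, 503.63 m.
Velocity head = total − piezometric = 503.700 − 503.63 = 0.070 m.
v = √(2g·h_v) = √(2 × 9.81 × 0.070) = 1.17 m/s.

v ≈ 1.17 m/s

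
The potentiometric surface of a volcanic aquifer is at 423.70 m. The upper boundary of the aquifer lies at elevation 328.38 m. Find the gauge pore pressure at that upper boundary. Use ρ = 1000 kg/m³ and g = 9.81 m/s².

P ≈ 935 kPa

Pressure head at the aquifer top: ψ = h − z = 423.70 − 328.38 = 95.32 m.
P = ρgψ = 1000 × 9.81 × 95.32 = 935089 Pa ≈ 935 kPa.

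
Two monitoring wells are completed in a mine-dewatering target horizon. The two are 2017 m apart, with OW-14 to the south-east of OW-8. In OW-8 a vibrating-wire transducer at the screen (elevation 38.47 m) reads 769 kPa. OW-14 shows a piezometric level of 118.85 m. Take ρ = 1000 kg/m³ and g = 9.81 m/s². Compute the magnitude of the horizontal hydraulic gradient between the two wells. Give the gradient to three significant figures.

i ≈ 0.000987

Pressure head at OW-8: ψ = P/(ρg) = 769×1000 / (1000 × 9.81) = 78.39 m.
Total head at OW-8: h = z + ψ = 38.47 + 78.39 = 116.86 m.
Total head at OW-14: h = 118.85 m (water level in the piezometer is the total head).
Head difference: h(OW-8) − h(OW-14) = 116.86 − 118.85 = -1.99 m.
Hydraulic gradient: i = |Δh| / L = 1.99 / 2017 = 0.000987.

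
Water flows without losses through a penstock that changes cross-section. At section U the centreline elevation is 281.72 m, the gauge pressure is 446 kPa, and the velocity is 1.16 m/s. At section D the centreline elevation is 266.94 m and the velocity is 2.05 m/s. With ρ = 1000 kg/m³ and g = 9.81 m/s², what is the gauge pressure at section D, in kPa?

P₂ ≈ 590 kPa

Pressure head at U: ψ₁ = P₁/(ρg) = 446×1000 / (1000 × 9.81) = 45.46 m.
Velocity heads: v₁²/2g = 1.16²/19.62 = 0.069 m; v₂²/2g = 2.05²/19.62 = 0.214 m.
Total head H = z₁ + ψ₁ + v₁²/2g = 281.72 + 45.46 + 0.069 = 327.25 m.
ψ₂ = H − z₂ − v₂²/2g = 327.25 − 266.94 − 0.214 = 60.10 m.
P₂ = ρgψ₂ = 1000 × 9.81 × 60.10 ≈ 590 kPa.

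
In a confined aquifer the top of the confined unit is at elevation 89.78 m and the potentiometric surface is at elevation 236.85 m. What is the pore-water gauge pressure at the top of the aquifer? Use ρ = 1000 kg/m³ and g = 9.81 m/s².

P ≈ 1440 kPa

Pressure head at the aquifer top: ψ = h − z = 236.85 − 89.78 = 147.07 m.
P = ρgψ = 1000 × 9.81 × 147.07 = 1442757 Pa ≈ 1440 kPa.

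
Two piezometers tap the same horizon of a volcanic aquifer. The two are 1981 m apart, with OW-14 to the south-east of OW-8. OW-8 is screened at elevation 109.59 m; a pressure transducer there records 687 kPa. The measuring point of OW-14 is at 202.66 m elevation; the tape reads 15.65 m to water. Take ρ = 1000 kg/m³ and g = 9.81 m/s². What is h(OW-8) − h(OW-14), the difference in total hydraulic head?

Δh ≈ -7.39 m

Pressure head at OW-8: ψ = P/(ρg) = 687×1000 / (1000 × 9.81) = 70.03 m.
Total head at OW-8: h = z + ψ = 109.59 + 70.03 = 179.62 m.
Total head at OW-14: h = 202.66 − 15.65 = 187.01 m.
Head difference: h(OW-8) − h(OW-14) = 179.62 − 187.01 = -7.39 m.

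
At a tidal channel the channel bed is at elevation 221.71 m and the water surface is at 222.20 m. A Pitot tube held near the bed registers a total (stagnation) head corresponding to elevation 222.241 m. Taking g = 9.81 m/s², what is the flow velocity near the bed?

Near the bed, under hydrostatic conditions, the piezometric head (z + ψ) equals the free-surface elevation, 222.20 m.
Velocity head = total − piezometric = 222.241 − 222.20 = 0.041 m.
v = √(2g·h_v) = √(2 × 9.81 × 0.041) = 0.897 m/s.

v ≈ 0.897 m/s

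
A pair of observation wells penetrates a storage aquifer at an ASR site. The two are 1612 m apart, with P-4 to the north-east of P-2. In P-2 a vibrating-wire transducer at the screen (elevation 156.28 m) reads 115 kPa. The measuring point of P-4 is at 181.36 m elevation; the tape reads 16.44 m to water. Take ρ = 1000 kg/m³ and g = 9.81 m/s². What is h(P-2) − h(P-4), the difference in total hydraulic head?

Pressure head at P-2: ψ = P/(ρg) = 115×1000 / (1000 × 9.81) = 11.72 m.
Total head at P-2: h = z + ψ = 156.28 + 11.72 = 168.00 m.
Total head at P-4: h = 181.36 − 16.44 = 164.92 m.
Head difference: h(P-2) − h(P-4) = 168.00 − 164.92 = 3.08 m.

Δh ≈ 3.08 m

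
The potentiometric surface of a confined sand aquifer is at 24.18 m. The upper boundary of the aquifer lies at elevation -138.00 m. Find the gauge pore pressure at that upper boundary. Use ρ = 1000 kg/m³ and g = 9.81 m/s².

P ≈ 1590 kPa

Pressure head at the aquifer top: ψ = h − z = 24.18 − (-138.00) = 162.18 m.
P = ρgψ = 1000 × 9.81 × 162.18 = 1590986 Pa ≈ 1590 kPa.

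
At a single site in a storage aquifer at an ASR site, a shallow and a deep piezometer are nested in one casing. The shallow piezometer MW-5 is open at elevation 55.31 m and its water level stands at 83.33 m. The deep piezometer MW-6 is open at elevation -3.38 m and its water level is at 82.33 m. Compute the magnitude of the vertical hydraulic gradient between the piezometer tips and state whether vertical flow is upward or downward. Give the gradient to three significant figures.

Total head at MW-5: h = 83.33 m (water level in the standpipe).
Total head at MW-6: h = 82.33 m.
Δh = h(MW-5) − h(MW-6) = 83.33 − 82.33 = 1.00 m.
Vertical separation Δz = 55.31 − (-3.38) = 58.69 m.
|i_v| = |Δh| / Δz = 1.00 / 58.69 = 0.0170.
Head is higher in the shallow piezometer, so vertical flow is downward (recharge condition).

|i_v| ≈ 0.0170; vertical flow is downward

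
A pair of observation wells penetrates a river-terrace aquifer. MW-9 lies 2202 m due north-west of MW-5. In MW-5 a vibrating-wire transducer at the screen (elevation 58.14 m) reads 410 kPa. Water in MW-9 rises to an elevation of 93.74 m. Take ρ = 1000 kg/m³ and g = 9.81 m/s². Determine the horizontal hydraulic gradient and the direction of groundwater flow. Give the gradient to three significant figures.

Pressure head at MW-5: ψ = P/(ρg) = 410×1000 / (1000 × 9.81) = 41.79 m.
Total head at MW-5: h = z + ψ = 58.14 + 41.79 = 99.93 m.
Total head at MW-9: h = 93.74 m (water level in the piezometer is the total head).
Head difference: h(MW-5) − h(MW-9) = 99.93 − 93.74 = 6.19 m.
Hydraulic gradient: i = |Δh| / L = 6.19 / 2202 = 0.00281.
Flow is from higher to lower head: from MW-5 toward MW-9, i.e. toward the north-west.

i ≈ 0.00281; groundwater flows toward the north-west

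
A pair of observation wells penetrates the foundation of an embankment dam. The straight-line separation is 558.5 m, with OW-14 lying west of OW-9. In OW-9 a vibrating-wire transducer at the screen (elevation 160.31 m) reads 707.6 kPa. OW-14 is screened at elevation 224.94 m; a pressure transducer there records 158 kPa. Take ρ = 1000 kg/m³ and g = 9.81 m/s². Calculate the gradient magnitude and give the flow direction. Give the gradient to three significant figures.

i ≈ 0.0154; groundwater flows toward the east

Pressure head at OW-9: ψ = P/(ρg) = 707.6×1000 / (1000 × 9.81) = 72.13 m.
Total head at OW-9: h = z + ψ = 160.31 + 72.13 = 232.44 m.
Pressure head at OW-14: ψ = P/(ρg) = 158×1000 / (1000 × 9.81) = 16.11 m.
Total head at OW-14: h = z + ψ = 224.94 + 16.11 = 241.05 m.
Head difference: h(OW-9) − h(OW-14) = 232.44 − 241.05 = -8.61 m.
Hydraulic gradient: i = |Δh| / L = 8.61 / 558.5 = 0.0154.
Flow is from higher to lower head: from OW-14 toward OW-9, i.e. toward the east.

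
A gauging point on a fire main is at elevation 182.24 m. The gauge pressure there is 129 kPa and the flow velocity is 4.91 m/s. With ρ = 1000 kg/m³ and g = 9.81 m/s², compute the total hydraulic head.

h ≈ 196.62 m

Pressure head ψ = P/(ρg) = 129×1000 / (1000 × 9.81) = 13.15 m.
Velocity head = v²/(2g) = 4.91² / (2 × 9.81) = 1.229 m.
h = z + ψ + v²/(2g) = 182.24 + 13.15 + 1.229 = 196.62 m.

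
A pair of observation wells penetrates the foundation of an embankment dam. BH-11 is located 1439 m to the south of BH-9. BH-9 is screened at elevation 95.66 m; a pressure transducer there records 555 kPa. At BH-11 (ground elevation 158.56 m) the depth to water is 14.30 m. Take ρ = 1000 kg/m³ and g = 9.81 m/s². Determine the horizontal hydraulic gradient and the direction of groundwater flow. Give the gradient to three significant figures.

i ≈ 0.00554; groundwater flows toward the south

Pressure head at BH-9: ψ = P/(ρg) = 555×1000 / (1000 × 9.81) = 56.57 m.
Total head at BH-9: h = z + ψ = 95.66 + 56.57 = 152.23 m.
Total head at BH-11: h = 158.56 − 14.30 = 144.26 m.
Head difference: h(BH-9) − h(BH-11) = 152.23 − 144.26 = 7.97 m.
Hydraulic gradient: i = |Δh| / L = 7.97 / 1439 = 0.00554.
Flow is from higher to lower head: from BH-9 toward BH-11, i.e. toward the south.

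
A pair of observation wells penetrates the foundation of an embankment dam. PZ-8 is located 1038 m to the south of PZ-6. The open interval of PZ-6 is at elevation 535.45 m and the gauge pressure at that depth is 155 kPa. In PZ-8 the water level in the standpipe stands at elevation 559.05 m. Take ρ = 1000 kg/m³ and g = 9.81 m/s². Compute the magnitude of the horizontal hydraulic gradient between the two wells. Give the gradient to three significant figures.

i ≈ 0.00751

Pressure head at PZ-6: ψ = P/(ρg) = 155×1000 / (1000 × 9.81) = 15.80 m.
Total head at PZ-6: h = z + ψ = 535.45 + 15.80 = 551.25 m.
Total head at PZ-8: h = 559.05 m (water level in the piezometer is the total head).
Head difference: h(PZ-6) − h(PZ-8) = 551.25 − 559.05 = -7.80 m.
Hydraulic gradient: i = |Δh| / L = 7.80 / 1038 = 0.00751.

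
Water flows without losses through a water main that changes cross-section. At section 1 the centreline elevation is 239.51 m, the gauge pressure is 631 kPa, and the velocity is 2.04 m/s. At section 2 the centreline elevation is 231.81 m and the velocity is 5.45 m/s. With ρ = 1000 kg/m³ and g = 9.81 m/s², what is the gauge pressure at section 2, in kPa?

Pressure head at 1: ψ₁ = P₁/(ρg) = 631×1000 / (1000 × 9.81) = 64.32 m.
Velocity heads: v₁²/2g = 2.04²/19.62 = 0.212 m; v₂²/2g = 5.45²/19.62 = 1.514 m.
Total head H = z₁ + ψ₁ + v₁²/2g = 239.51 + 64.32 + 0.212 = 304.04 m.
ψ₂ = H − z₂ − v₂²/2g = 304.04 − 231.81 − 1.514 = 70.72 m.
P₂ = ρgψ₂ = 1000 × 9.81 × 70.72 ≈ 694 kPa.

P₂ ≈ 694 kPa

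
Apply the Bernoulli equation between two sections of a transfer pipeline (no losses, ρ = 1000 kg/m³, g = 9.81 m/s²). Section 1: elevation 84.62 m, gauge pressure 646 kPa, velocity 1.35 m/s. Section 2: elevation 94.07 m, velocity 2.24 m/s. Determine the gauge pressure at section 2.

P₂ ≈ 552 kPa

Pressure head at 1: ψ₁ = P₁/(ρg) = 646×1000 / (1000 × 9.81) = 65.85 m.
Velocity heads: v₁²/2g = 1.35²/19.62 = 0.093 m; v₂²/2g = 2.24²/19.62 = 0.256 m.
Total head H = z₁ + ψ₁ + v₁²/2g = 84.62 + 65.85 + 0.093 = 150.56 m.
ψ₂ = H − z₂ − v₂²/2g = 150.56 − 94.07 − 0.256 = 56.23 m.
P₂ = ρgψ₂ = 1000 × 9.81 × 56.23 ≈ 552 kPa.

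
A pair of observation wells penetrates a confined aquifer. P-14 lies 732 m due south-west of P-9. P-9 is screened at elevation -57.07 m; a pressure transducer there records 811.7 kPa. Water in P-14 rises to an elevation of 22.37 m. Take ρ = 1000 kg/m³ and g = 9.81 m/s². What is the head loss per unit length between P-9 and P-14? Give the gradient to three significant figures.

Pressure head at P-9: ψ = P/(ρg) = 811.7×1000 / (1000 × 9.81) = 82.74 m.
Total head at P-9: h = z + ψ = -57.07 + 82.74 = 25.67 m.
Total head at P-14: h = 22.37 m (water level in the piezometer is the total head).
Head difference: h(P-9) − h(P-14) = 25.67 − 22.37 = 3.30 m.
Hydraulic gradient: i = |Δh| / L = 3.30 / 732 = 0.00451.

i ≈ 0.00451 m/m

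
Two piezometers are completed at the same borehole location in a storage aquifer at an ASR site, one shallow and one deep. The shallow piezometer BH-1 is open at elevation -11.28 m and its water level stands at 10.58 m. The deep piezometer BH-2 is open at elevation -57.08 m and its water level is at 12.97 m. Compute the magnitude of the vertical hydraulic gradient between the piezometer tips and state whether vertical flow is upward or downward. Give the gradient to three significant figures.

|i_v| ≈ 0.0522; vertical flow is upward

Total head at BH-1: h = 10.58 m (water level in the standpipe).
Total head at BH-2: h = 12.97 m.
Δh = h(BH-1) − h(BH-2) = 10.58 − 12.97 = -2.39 m.
Vertical separation Δz = -11.28 − (-57.08) = 45.80 m.
|i_v| = |Δh| / Δz = 2.39 / 45.80 = 0.0522.
Head is higher in the deep piezometer, so vertical flow is upward (discharge condition).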